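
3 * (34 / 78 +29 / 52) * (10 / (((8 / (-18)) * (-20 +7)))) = 6975 / 1352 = 5.16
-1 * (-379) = 379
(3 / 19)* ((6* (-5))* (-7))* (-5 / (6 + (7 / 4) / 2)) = -24.11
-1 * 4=-4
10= 10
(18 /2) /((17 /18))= 162 /17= 9.53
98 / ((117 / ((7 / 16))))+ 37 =34975 / 936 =37.37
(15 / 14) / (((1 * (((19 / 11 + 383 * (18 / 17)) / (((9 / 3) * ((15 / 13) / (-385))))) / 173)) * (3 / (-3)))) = 397035 / 97024018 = 0.00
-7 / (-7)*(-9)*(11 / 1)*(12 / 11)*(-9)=972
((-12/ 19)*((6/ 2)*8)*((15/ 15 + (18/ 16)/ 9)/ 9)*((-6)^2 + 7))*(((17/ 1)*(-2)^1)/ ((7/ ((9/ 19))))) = 473688/ 2527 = 187.45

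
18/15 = 6/5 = 1.20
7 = 7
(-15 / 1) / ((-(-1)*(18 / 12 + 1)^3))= -24 / 25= -0.96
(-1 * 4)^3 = -64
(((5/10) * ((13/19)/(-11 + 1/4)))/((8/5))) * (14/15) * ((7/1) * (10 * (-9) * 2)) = 19110/817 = 23.39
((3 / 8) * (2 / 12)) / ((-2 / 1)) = -1 / 32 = -0.03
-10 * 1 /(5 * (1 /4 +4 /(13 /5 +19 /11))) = -952 /559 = -1.70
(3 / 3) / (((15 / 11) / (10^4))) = 22000 / 3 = 7333.33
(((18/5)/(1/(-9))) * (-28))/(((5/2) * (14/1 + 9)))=9072/575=15.78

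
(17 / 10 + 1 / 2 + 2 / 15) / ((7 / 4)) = 4 / 3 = 1.33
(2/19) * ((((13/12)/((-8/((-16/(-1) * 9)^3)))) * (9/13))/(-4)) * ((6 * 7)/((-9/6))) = -3919104/19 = -206268.63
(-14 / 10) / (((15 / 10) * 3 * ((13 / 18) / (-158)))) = 4424 / 65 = 68.06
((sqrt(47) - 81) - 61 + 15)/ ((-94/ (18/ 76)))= 1143/ 3572 - 9 * sqrt(47)/ 3572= 0.30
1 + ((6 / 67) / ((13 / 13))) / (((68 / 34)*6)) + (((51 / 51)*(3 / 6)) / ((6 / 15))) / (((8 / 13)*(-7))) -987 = -14802131 / 15008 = -986.28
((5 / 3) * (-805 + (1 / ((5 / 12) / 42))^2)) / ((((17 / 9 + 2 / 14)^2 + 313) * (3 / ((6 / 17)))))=618875586 / 106987885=5.78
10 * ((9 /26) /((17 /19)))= 855 /221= 3.87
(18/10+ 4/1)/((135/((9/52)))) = 0.01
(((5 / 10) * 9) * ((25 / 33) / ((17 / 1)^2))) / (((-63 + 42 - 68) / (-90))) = 0.01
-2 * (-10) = 20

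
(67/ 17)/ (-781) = -67/ 13277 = -0.01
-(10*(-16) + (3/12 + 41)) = 475/4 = 118.75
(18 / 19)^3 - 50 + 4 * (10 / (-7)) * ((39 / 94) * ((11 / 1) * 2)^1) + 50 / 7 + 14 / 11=-2305837178 / 24822721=-92.89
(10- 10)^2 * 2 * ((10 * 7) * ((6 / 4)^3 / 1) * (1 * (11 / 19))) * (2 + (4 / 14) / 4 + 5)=0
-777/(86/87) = -786.03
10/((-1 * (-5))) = 2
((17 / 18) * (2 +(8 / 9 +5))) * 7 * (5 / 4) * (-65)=-2745925 / 648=-4237.54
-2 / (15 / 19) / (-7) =38 / 105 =0.36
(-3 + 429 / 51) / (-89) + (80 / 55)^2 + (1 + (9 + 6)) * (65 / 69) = 216353444 / 12632037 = 17.13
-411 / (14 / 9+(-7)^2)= -3699 / 455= -8.13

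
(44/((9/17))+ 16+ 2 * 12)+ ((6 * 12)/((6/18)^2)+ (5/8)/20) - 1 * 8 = 219785/288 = 763.14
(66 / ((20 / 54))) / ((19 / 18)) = 16038 / 95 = 168.82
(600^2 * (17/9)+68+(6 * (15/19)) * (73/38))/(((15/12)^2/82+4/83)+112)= 26734820982368/4405526675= 6068.47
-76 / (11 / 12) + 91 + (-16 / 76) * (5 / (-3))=5293 / 627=8.44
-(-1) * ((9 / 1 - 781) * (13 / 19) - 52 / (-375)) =-3762512 / 7125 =-528.07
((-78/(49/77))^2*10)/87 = 2453880/1421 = 1726.87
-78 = -78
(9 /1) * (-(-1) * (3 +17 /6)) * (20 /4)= 525 /2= 262.50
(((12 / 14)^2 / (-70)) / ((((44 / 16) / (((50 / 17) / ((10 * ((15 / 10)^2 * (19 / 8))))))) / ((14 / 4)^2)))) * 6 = -384 / 24871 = -0.02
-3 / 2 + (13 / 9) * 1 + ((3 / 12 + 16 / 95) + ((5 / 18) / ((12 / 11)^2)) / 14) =1308403 / 3447360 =0.38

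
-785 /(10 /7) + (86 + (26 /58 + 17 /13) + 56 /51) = -17713681 /38454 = -460.65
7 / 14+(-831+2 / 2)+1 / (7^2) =-81289 / 98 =-829.48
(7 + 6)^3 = 2197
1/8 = 0.12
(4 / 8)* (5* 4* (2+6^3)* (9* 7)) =137340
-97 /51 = -1.90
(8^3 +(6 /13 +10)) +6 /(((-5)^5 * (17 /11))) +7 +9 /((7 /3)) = 2578256494 /4834375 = 533.32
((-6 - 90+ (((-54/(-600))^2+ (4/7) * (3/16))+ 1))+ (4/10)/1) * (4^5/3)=-423291712/13125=-32250.80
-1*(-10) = 10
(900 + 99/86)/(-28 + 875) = 77499/72842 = 1.06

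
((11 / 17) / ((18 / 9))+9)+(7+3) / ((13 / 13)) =657 / 34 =19.32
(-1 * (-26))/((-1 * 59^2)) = -26/3481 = -0.01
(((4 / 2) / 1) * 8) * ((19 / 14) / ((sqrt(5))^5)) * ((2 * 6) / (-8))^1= -228 * sqrt(5) / 875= -0.58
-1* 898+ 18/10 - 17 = -913.20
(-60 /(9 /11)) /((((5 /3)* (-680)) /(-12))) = -66 /85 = -0.78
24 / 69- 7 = -153 / 23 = -6.65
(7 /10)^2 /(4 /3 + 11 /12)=49 /225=0.22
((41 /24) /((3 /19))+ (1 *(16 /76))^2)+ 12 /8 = 321359 /25992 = 12.36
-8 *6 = -48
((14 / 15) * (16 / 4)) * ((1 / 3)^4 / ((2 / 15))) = 28 / 81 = 0.35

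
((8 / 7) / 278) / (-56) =-1 / 13622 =-0.00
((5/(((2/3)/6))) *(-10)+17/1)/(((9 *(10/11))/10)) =-4763/9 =-529.22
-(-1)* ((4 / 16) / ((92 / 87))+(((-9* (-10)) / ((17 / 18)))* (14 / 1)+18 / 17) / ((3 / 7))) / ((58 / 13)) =253389435 / 362848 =698.33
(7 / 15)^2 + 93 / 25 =3.94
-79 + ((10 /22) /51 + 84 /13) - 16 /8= -543544 /7293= -74.53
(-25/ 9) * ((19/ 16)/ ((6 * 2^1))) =-475/ 1728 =-0.27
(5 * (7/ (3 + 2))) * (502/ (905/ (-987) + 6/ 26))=-22544067/ 4402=-5121.32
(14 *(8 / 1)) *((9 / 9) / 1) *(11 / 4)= 308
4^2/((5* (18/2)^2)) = 16/405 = 0.04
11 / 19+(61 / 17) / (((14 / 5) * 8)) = 26739 / 36176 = 0.74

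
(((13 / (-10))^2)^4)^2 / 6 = 665416609183179841 / 60000000000000000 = 11.09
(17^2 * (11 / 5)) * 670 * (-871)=-371033806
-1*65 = -65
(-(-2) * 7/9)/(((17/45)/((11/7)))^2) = 54450/2023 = 26.92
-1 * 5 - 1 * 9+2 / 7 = -96 / 7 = -13.71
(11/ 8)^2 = 121/ 64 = 1.89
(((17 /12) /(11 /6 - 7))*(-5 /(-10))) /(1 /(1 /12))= -17 /1488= -0.01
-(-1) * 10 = 10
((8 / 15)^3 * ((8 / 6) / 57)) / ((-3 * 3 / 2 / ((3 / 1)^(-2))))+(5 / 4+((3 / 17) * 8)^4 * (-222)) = -880.62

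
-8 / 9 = -0.89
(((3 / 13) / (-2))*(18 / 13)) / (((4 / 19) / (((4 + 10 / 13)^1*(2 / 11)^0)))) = -15903 / 4394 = -3.62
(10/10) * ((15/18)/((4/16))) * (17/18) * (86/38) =3655/513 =7.12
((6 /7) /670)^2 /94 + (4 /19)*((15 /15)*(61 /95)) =25225130729 /186603914350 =0.14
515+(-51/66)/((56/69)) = 633307/1232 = 514.05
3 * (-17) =-51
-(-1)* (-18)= -18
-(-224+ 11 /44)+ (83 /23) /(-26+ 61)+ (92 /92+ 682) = 2920067 /3220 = 906.85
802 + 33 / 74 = 59381 / 74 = 802.45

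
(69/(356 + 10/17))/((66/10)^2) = 9775/2200506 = 0.00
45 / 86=0.52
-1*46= -46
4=4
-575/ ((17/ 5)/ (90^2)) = -23287500/ 17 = -1369852.94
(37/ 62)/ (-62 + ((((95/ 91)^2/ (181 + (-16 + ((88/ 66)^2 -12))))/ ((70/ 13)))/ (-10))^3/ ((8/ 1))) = -2269903819856802634575616/ 235824602257556450414423311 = -0.01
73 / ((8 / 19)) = 173.38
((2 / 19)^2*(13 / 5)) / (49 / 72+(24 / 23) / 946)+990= 954155879226 / 963752675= 990.04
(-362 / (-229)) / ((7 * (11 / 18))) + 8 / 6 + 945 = 50079635 / 52899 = 946.70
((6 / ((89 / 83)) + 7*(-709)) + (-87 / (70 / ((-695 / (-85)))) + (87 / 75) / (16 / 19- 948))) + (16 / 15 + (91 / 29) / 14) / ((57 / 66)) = -39114604134116923 / 7876364657700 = -4966.07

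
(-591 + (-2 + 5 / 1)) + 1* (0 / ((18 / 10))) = -588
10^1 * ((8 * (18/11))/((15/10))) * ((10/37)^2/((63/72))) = 768000/105413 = 7.29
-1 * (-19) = 19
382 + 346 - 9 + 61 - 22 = 758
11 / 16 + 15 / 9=113 / 48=2.35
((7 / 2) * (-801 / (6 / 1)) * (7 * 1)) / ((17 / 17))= -3270.75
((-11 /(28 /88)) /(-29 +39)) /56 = -121 /1960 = -0.06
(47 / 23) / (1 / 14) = 658 / 23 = 28.61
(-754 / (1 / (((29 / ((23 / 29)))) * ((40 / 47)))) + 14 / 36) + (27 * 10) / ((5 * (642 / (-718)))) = -48977070487 / 2082006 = -23523.98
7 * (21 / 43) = 147 / 43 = 3.42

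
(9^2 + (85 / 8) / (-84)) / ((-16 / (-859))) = 46684073 / 10752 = 4341.90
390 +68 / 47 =18398 / 47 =391.45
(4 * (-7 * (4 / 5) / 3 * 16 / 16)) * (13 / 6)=-728 / 45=-16.18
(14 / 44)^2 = 49 / 484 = 0.10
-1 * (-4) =4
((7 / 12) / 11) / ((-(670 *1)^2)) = -7 / 59254800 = -0.00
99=99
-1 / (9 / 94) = -94 / 9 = -10.44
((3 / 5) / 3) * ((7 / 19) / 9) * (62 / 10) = 217 / 4275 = 0.05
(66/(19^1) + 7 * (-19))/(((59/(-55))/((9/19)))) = 1218195/21299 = 57.19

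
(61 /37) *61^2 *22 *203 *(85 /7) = 12309179630 /37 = 332680530.54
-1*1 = -1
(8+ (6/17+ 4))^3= 9261000/4913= 1885.00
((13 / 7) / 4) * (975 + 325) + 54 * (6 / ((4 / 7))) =8194 / 7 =1170.57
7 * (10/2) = 35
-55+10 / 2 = -50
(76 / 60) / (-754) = -19 / 11310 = -0.00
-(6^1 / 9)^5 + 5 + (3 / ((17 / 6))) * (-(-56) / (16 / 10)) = 173201 / 4131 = 41.93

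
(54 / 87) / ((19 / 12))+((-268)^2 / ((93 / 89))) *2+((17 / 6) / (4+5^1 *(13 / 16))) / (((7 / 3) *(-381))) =807855893656144 / 5876598483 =137469.98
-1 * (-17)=17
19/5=3.80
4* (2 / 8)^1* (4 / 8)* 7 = 7 / 2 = 3.50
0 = 0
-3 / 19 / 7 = -3 / 133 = -0.02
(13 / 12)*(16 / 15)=52 / 45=1.16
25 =25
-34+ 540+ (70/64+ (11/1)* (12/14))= 115701/224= 516.52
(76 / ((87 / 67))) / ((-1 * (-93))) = 5092 / 8091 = 0.63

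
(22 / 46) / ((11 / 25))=1.09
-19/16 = -1.19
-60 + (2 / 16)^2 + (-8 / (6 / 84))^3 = -89919231 / 64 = -1404987.98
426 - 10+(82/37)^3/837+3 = 17764710427/42396561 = 419.01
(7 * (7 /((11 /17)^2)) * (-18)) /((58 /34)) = -4333266 /3509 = -1234.90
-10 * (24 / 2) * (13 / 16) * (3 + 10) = -1267.50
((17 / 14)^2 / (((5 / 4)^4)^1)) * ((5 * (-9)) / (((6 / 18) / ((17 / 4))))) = -2122416 / 6125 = -346.52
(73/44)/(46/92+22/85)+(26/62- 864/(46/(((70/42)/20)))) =2105519/2023494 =1.04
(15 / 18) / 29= 5 / 174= 0.03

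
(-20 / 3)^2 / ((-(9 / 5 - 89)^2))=-625 / 106929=-0.01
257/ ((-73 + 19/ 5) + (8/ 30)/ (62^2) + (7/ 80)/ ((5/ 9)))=-296372400/ 79619731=-3.72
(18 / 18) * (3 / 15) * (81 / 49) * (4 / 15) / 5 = 108 / 6125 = 0.02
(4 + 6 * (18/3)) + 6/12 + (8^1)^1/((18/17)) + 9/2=473/9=52.56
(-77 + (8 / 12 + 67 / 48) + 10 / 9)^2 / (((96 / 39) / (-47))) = -69054096371 / 663552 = -104067.35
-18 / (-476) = 9 / 238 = 0.04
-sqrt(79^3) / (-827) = 79 * sqrt(79) / 827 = 0.85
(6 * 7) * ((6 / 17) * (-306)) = -4536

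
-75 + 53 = -22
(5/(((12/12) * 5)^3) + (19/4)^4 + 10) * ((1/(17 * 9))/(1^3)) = 1107427/326400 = 3.39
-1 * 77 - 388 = -465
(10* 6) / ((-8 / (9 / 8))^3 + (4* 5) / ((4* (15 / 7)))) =-43740 / 260443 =-0.17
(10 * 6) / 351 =20 / 117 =0.17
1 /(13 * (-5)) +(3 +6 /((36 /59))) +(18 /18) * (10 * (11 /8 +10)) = 98723 /780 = 126.57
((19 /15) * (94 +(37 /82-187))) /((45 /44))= -3172202 /27675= -114.62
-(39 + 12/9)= -121/3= -40.33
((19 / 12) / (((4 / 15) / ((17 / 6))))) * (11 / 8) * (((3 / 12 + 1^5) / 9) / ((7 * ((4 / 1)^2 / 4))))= 88825 / 774144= 0.11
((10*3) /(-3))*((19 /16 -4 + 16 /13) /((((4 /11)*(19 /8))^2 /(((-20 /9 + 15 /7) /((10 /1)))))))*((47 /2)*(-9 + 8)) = 1336445 /337896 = 3.96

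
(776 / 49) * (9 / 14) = 3492 / 343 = 10.18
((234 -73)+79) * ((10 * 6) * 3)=43200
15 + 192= 207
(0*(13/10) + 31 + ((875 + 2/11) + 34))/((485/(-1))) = -10342/5335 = -1.94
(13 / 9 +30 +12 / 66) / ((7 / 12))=12524 / 231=54.22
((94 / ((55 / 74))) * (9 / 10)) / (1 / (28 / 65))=876456 / 17875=49.03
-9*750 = -6750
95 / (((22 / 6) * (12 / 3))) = 285 / 44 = 6.48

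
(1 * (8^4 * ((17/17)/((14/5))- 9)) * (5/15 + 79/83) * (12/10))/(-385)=2883584/20335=141.80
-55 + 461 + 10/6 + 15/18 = 408.50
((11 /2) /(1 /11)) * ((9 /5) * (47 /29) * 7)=358281 /290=1235.45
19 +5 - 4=20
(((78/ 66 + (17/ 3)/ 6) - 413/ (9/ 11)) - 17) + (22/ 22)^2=-34231/ 66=-518.65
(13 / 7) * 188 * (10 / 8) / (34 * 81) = 3055 / 19278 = 0.16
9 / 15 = 3 / 5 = 0.60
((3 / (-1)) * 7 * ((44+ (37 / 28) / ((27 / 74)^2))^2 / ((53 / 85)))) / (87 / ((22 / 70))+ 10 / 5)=-70804543250375 / 201567953979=-351.27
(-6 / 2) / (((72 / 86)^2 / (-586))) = 541757 / 216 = 2508.13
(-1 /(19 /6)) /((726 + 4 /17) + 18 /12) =-0.00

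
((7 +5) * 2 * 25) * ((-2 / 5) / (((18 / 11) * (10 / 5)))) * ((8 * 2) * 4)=-14080 / 3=-4693.33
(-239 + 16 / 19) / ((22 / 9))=-40725 / 418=-97.43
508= 508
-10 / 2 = -5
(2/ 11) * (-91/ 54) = -91/ 297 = -0.31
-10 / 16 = -5 / 8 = -0.62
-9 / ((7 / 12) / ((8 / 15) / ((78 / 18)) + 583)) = -4093524 / 455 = -8996.76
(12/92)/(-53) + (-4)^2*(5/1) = 80.00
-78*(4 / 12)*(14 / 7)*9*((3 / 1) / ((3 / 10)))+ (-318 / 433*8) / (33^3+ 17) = -36429313152 / 7784041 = -4680.00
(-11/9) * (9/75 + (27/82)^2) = -140789/504300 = -0.28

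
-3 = -3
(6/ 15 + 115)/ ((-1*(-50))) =577/ 250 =2.31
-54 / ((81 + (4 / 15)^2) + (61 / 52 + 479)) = -631800 / 6566557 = -0.10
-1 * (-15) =15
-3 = -3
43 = 43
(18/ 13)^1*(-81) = -1458/ 13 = -112.15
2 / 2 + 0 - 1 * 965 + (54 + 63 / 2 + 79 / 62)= -27194 / 31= -877.23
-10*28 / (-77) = 40 / 11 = 3.64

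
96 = 96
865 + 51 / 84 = 865.61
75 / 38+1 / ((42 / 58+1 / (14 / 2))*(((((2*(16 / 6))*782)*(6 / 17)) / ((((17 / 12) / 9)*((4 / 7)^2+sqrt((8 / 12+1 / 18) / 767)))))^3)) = 116548608109*sqrt(118) / 91186230518234861549912064+9860799115893410846308375 / 4996138218719200571031552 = 1.97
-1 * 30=-30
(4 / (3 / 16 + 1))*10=640 / 19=33.68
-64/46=-32/23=-1.39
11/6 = 1.83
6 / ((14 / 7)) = 3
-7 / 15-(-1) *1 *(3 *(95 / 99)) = 398 / 165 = 2.41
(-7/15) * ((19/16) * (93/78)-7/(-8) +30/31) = -294161/193440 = -1.52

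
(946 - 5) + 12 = 953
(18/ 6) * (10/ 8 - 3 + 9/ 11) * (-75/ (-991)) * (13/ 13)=-9225/ 43604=-0.21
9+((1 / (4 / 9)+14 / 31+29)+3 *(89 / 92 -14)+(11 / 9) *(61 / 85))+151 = 167430791 / 1090890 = 153.48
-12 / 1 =-12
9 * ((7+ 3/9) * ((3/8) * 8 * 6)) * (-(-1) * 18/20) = 5346/5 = 1069.20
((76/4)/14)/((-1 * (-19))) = 1/14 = 0.07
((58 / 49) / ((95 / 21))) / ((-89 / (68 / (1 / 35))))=-11832 / 1691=-7.00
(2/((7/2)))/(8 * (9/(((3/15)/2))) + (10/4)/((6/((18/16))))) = 128/161385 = 0.00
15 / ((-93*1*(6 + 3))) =-5 / 279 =-0.02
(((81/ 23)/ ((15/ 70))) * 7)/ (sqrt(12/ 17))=441 * sqrt(51)/ 23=136.93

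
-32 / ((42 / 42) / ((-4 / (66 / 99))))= 192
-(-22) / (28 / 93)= 1023 / 14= 73.07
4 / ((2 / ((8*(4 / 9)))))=64 / 9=7.11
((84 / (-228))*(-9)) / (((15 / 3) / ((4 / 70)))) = 18 / 475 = 0.04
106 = 106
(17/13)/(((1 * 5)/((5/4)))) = 17/52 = 0.33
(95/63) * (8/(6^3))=0.06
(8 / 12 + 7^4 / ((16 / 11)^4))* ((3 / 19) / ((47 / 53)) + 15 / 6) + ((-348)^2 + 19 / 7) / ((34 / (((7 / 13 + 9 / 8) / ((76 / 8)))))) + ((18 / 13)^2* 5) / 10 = 14568067859097331 / 7061814509568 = 2062.94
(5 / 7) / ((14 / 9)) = 45 / 98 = 0.46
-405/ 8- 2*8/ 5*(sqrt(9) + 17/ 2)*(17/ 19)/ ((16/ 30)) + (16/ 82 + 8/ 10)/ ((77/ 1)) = -112.35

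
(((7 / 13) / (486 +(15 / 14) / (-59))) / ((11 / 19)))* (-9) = -329574 / 19134401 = -0.02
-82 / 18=-41 / 9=-4.56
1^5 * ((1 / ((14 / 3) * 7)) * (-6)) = -9 / 49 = -0.18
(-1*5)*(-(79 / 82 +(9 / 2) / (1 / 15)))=14035 / 41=342.32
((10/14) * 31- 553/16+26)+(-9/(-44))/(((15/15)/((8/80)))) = 83781/6160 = 13.60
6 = 6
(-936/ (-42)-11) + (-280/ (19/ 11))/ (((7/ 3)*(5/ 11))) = -18827/ 133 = -141.56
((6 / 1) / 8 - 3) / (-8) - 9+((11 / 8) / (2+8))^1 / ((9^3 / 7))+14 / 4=-608561 / 116640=-5.22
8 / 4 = 2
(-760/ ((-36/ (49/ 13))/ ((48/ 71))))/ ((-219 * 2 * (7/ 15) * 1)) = -53200/ 202137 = -0.26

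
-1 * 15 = -15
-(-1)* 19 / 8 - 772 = -6157 / 8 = -769.62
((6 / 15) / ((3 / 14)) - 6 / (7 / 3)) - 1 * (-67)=6961 / 105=66.30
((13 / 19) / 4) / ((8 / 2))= 13 / 304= 0.04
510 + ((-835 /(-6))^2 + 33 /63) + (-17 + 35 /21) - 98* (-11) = 5277019 /252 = 20940.55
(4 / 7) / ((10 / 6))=12 / 35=0.34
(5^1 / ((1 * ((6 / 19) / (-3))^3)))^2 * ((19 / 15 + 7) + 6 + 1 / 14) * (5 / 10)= 708275738455 / 5376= 131747719.21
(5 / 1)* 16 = 80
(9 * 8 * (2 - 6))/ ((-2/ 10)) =1440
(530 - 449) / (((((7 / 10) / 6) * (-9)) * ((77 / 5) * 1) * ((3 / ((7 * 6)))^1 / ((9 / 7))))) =-90.17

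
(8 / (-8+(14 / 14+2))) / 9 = -8 / 45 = -0.18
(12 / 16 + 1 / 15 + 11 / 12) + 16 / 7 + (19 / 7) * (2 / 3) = 204 / 35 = 5.83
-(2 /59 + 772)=-45550 /59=-772.03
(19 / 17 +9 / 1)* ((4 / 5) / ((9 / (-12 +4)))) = -5504 / 765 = -7.19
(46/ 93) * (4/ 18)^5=0.00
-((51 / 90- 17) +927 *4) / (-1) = 110747 / 30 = 3691.57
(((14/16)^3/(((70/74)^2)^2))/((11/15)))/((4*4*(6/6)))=0.07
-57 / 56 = -1.02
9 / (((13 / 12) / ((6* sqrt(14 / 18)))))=216* sqrt(7) / 13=43.96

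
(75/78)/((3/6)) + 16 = 233/13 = 17.92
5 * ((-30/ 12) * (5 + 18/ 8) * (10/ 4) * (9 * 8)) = -32625/ 2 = -16312.50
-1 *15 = -15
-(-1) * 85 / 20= 17 / 4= 4.25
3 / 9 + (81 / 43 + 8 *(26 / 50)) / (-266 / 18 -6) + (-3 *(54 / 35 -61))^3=5869638097083851 / 1034273625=5675130.79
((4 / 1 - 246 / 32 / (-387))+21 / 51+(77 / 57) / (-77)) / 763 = 2942747 / 508670736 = 0.01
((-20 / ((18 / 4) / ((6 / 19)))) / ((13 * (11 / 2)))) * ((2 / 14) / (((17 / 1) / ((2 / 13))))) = -0.00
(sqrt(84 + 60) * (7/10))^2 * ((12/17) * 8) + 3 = 170619/425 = 401.46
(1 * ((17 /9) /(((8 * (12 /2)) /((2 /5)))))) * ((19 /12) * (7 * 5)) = 2261 /2592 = 0.87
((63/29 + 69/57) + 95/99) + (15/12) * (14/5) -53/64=24488263/3491136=7.01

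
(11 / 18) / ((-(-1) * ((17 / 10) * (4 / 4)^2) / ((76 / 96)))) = 1045 / 3672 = 0.28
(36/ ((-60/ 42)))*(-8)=1008/ 5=201.60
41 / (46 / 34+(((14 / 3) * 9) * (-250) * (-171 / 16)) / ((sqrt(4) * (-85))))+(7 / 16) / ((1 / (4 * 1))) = 604833 / 358364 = 1.69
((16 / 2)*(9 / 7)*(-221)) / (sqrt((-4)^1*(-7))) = -7956*sqrt(7) / 49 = -429.58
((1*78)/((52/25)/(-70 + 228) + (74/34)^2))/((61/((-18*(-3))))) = 801368100/55129543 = 14.54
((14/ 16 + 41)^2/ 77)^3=1413412221390625/ 119677386752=11810.19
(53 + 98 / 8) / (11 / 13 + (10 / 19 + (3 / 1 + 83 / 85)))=12.20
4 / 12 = 1 / 3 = 0.33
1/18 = 0.06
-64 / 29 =-2.21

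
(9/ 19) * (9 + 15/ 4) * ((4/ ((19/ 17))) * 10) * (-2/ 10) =-15606/ 361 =-43.23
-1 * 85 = -85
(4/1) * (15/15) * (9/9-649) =-2592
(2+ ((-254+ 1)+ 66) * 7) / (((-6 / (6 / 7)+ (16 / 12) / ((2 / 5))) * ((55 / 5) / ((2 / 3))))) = 2614 / 121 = 21.60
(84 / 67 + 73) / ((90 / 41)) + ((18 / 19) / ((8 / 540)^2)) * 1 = 49841090 / 11457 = 4350.27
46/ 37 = 1.24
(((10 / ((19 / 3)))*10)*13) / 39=100 / 19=5.26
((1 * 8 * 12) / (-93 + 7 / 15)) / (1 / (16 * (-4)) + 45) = -23040 / 999013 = -0.02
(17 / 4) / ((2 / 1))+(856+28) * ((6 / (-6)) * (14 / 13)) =-7599 / 8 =-949.88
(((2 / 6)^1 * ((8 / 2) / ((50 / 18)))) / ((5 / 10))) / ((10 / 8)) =96 / 125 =0.77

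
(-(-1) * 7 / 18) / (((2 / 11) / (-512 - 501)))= -78001 / 36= -2166.69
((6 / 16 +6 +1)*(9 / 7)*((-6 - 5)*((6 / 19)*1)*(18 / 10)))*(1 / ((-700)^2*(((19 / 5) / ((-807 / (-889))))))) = -127269549 / 4403145880000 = -0.00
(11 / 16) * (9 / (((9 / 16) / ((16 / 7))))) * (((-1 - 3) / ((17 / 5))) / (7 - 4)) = -9.86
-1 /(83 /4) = -4 /83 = -0.05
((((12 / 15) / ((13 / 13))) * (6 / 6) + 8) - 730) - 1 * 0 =-3606 / 5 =-721.20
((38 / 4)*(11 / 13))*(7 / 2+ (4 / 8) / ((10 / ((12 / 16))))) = 59147 / 2080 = 28.44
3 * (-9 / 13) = -27 / 13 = -2.08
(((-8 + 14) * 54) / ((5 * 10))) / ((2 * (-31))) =-81 / 775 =-0.10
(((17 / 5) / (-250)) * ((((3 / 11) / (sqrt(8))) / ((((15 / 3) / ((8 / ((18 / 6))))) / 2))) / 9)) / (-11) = 0.00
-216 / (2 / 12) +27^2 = -567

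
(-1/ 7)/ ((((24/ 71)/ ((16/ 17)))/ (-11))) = 1562/ 357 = 4.38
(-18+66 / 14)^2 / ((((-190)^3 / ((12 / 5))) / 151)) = -3917997 / 420113750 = -0.01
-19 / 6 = -3.17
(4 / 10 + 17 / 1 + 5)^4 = 157351936 / 625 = 251763.10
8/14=4/7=0.57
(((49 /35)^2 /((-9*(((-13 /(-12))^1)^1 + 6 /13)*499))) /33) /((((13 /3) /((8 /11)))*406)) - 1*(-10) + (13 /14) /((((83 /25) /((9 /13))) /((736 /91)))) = 19353779247439198 /1673322861285075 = 11.57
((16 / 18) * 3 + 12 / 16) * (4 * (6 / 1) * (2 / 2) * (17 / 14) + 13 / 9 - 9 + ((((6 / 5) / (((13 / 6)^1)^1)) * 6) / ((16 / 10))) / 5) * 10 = 751.76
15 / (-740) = -3 / 148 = -0.02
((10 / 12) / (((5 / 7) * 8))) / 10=7 / 480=0.01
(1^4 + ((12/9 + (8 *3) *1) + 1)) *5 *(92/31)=37720/93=405.59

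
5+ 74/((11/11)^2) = 79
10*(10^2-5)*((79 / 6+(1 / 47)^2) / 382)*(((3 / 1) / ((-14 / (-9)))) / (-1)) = -106580025 / 1687676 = -63.15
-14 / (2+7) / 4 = -7 / 18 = -0.39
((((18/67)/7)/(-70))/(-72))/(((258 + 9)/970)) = 97/3506244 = 0.00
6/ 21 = 0.29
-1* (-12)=12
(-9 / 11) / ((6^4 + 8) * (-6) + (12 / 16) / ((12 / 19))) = 144 / 1376815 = 0.00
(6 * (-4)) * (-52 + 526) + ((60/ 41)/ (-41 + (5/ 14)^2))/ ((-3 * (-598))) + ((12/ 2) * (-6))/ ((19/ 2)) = -21233892100624/ 1865930131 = -11379.79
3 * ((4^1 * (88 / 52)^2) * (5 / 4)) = 7260 / 169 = 42.96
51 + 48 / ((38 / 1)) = 993 / 19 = 52.26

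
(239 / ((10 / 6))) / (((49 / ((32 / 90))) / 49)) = 3824 / 75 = 50.99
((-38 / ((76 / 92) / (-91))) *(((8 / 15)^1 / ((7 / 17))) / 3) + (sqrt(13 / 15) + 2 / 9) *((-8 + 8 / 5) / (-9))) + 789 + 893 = 32 *sqrt(195) / 675 + 1413226 / 405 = 3490.11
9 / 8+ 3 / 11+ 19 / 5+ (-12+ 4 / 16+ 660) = 653.45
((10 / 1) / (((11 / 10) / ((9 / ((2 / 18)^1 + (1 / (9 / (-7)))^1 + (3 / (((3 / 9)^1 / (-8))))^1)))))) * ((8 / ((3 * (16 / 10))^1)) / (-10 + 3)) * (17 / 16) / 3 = 6375 / 67144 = 0.09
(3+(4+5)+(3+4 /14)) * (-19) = -2033 /7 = -290.43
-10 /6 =-5 /3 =-1.67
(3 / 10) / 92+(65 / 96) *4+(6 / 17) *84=379567 / 11730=32.36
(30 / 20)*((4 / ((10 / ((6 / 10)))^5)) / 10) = 0.00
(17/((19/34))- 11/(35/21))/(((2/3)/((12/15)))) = 13578/475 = 28.59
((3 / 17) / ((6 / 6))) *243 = 42.88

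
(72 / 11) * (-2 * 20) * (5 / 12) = -1200 / 11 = -109.09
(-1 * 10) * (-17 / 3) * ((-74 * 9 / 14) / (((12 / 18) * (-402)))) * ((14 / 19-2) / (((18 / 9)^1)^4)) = -28305 / 35644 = -0.79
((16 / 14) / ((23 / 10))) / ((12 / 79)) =1580 / 483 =3.27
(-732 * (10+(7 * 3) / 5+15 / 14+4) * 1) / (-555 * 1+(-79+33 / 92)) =45423528 / 2040325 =22.26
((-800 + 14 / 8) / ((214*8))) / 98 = -3193 / 671104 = -0.00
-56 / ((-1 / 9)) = 504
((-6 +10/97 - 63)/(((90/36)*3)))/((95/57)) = -13366/2425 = -5.51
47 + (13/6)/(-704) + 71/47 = 9630109/198528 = 48.51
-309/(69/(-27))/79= 2781/1817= 1.53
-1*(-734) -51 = 683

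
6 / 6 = 1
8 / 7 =1.14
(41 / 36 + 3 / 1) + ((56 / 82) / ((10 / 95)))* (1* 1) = 15685 / 1476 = 10.63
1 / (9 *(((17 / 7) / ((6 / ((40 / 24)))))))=14 / 85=0.16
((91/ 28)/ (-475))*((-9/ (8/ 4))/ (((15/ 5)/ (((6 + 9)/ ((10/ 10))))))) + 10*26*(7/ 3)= 1383551/ 2280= 606.82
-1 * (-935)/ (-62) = -935/ 62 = -15.08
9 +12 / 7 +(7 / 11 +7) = 1413 / 77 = 18.35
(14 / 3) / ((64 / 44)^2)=847 / 384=2.21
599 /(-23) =-599 /23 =-26.04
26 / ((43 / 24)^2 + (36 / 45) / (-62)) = 8.13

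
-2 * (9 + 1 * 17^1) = -52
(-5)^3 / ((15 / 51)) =-425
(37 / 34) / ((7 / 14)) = 37 / 17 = 2.18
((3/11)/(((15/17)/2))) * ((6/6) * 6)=204/55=3.71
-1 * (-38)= 38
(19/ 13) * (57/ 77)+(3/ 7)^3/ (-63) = 371040/ 343343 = 1.08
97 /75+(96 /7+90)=55129 /525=105.01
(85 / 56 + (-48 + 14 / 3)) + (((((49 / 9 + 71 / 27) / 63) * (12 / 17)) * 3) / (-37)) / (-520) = -2584953253 / 61818120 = -41.82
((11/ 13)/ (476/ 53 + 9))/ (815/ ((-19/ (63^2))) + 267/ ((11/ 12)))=-121847/ 440072258301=-0.00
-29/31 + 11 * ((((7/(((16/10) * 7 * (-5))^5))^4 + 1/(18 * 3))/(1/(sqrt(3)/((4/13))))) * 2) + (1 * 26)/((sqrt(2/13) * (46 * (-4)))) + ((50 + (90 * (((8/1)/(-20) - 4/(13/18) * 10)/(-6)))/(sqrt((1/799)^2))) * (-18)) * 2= -9700464329/403 - 13 * sqrt(26)/184 + 2739519662508147448907429192929045 * sqrt(3)/2069007856999160311062953516335104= -24070629.16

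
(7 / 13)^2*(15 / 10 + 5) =49 / 26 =1.88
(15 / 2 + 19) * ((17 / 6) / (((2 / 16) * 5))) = 1802 / 15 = 120.13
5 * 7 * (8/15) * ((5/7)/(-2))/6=-10/9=-1.11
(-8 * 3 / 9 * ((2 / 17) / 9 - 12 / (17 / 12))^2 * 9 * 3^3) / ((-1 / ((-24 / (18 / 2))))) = -107163904 / 867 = -123603.12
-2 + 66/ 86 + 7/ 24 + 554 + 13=584173/ 1032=566.06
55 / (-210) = -0.26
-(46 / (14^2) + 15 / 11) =-1723 / 1078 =-1.60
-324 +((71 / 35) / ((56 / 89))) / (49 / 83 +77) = -4089133123 / 12622400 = -323.96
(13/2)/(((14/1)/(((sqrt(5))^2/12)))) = 65/336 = 0.19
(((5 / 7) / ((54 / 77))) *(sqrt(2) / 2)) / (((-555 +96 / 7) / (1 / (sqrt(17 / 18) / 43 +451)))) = -64210223 *sqrt(2) / 30779981201142 +3311 *sqrt(17) / 92339943603426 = -0.00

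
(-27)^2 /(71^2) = 729 /5041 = 0.14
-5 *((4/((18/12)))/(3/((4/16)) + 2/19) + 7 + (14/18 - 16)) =8282/207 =40.01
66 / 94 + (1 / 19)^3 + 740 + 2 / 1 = 239427160 / 322373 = 742.70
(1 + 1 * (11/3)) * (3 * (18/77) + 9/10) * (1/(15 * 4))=137/1100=0.12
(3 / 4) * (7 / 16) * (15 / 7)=45 / 64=0.70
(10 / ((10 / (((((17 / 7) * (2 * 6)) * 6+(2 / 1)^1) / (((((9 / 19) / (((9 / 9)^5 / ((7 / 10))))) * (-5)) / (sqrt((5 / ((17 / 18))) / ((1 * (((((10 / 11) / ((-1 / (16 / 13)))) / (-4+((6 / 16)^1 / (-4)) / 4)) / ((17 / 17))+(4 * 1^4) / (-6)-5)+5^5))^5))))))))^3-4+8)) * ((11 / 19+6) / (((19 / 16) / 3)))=-608382887919148740715883008403761849070967427976967124237779043660113865020121595171010039197044394531250000 * sqrt(10354722325233) / 127928880154326315830333144338937922829440646802366766592945091945587101467301446604796305646327629092086424633074961336405352880425313-721007499495093259503405283003634292752158157658443262091074454044031494004130485805371005000 / 127928880154326315830333144338937922829440646802366766592945091945587101467301446604796305646327629092086424633074961336405352880425313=-0.00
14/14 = 1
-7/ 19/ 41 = -7/ 779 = -0.01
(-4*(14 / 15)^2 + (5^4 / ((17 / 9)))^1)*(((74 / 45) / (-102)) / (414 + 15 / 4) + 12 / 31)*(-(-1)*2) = 115248271770688 / 454728603375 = 253.44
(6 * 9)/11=54/11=4.91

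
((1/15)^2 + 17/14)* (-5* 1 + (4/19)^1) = -49907/8550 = -5.84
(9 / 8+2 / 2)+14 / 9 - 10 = -6.32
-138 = -138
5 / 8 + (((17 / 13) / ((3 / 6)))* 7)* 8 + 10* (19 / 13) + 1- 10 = 15881 / 104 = 152.70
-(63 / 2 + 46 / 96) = -1535 / 48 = -31.98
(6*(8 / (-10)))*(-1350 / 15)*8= 3456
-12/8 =-3/2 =-1.50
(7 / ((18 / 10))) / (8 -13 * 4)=-0.09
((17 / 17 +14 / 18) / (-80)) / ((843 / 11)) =-11 / 37935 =-0.00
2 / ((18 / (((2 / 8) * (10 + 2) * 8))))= 8 / 3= 2.67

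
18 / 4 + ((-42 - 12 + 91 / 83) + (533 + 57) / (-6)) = -73075 / 498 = -146.74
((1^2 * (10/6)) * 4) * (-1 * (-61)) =1220/3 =406.67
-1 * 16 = -16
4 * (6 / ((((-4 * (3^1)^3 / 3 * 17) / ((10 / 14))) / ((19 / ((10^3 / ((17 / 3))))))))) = -19 / 6300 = -0.00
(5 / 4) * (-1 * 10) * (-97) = 2425 / 2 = 1212.50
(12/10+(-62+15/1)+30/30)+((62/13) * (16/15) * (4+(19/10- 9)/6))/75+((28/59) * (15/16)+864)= 3264996739/3982500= 819.84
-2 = -2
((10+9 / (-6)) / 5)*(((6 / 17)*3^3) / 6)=27 / 10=2.70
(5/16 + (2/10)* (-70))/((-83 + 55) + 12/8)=219/424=0.52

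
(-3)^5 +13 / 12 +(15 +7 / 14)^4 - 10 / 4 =2758831 / 48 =57475.65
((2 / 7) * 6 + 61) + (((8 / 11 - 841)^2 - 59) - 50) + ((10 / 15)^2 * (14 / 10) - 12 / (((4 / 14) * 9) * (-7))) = 26909695381 / 38115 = 706013.26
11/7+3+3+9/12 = 233/28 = 8.32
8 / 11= 0.73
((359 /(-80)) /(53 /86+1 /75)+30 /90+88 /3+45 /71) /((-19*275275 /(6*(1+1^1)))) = -160356337 /3016072008950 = -0.00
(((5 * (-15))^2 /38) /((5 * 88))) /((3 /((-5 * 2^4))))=-1875 /209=-8.97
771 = 771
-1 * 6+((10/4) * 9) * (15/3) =213/2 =106.50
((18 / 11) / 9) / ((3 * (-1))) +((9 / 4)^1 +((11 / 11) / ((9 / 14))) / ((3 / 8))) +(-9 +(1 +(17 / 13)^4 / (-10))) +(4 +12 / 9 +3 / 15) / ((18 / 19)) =43949599 / 11310156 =3.89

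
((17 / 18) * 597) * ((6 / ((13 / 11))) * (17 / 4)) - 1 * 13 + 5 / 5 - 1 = 631945 / 52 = 12152.79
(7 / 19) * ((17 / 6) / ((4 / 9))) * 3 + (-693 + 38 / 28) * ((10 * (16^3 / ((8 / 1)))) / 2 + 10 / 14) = -13191098421 / 7448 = -1771092.70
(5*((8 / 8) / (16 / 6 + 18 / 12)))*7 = 42 / 5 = 8.40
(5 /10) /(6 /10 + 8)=5 /86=0.06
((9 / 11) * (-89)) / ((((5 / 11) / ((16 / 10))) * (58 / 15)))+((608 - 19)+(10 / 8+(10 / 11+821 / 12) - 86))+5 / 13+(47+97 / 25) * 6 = 252847997 / 311025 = 812.95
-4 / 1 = -4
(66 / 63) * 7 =22 / 3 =7.33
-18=-18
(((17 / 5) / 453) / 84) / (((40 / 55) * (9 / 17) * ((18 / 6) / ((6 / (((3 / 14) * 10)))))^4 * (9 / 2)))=1090397 / 27863746875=0.00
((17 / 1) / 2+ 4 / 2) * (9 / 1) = 189 / 2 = 94.50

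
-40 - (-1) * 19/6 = -221/6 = -36.83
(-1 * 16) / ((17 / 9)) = -144 / 17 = -8.47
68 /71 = 0.96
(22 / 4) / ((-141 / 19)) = -209 / 282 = -0.74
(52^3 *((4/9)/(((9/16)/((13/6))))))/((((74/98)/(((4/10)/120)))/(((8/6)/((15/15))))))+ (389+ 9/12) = 14618431913/8091900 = 1806.55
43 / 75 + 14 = 1093 / 75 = 14.57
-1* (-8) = 8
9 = 9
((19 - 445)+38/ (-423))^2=32485015696/ 178929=181552.55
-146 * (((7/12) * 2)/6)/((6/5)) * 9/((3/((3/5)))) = -511/12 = -42.58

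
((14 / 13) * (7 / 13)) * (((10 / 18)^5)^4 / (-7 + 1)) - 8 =-49311495774939053607481 / 6163936387741862902107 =-8.00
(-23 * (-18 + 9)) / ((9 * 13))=23 / 13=1.77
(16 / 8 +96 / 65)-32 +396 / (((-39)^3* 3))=-2820154 / 98865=-28.53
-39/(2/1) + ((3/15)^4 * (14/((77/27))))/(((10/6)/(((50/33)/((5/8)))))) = -2947647/151250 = -19.49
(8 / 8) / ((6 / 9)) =3 / 2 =1.50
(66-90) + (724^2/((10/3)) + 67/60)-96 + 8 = 1885703/12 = 157141.92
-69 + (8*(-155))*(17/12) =-5477/3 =-1825.67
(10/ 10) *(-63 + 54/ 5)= -261/ 5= -52.20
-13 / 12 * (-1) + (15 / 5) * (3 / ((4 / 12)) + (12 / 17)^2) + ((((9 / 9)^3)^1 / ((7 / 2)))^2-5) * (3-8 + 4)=5862061 / 169932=34.50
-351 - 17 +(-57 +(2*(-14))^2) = 359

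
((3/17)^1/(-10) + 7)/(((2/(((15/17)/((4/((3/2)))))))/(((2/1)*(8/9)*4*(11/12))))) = 13057/1734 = 7.53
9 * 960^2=8294400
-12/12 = -1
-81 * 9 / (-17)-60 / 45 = 2119 / 51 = 41.55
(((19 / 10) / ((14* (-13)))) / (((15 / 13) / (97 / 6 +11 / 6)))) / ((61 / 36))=-1026 / 10675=-0.10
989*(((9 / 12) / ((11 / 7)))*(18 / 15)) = 62307 / 110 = 566.43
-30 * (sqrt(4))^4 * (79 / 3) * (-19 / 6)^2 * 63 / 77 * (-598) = 682174480 / 11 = 62015861.82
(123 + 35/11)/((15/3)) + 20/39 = 55232/2145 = 25.75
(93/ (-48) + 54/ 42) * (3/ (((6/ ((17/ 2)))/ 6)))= -3723/ 224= -16.62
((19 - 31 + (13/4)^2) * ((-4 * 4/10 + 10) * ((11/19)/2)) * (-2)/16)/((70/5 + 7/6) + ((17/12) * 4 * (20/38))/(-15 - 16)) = 164703/5680960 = 0.03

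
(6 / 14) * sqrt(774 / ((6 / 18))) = 9 * sqrt(258) / 7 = 20.65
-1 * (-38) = 38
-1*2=-2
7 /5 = 1.40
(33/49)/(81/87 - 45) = -319/20874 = -0.02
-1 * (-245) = 245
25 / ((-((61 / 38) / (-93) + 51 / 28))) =-1236900 / 89263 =-13.86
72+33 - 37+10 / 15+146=644 / 3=214.67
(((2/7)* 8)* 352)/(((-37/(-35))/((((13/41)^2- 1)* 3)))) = -127733760/62197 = -2053.70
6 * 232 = 1392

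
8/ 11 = 0.73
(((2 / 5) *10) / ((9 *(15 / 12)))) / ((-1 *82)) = -0.00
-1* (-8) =8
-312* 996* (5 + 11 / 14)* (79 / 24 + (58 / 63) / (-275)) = -79666111278 / 13475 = -5912141.84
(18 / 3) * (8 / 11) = 48 / 11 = 4.36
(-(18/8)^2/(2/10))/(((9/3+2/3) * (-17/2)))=1215/1496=0.81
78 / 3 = 26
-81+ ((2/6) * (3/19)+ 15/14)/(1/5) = -20051/266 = -75.38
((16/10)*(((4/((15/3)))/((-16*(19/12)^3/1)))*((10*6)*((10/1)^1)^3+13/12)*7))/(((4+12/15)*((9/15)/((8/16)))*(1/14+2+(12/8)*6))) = -132.74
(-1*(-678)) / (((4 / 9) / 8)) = 12204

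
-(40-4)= -36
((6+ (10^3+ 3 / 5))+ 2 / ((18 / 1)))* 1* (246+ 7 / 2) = 11302849 / 45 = 251174.42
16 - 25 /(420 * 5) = 15.99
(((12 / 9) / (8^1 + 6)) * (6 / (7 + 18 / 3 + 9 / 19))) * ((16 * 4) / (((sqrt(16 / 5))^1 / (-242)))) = -2299 * sqrt(5) / 14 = -367.19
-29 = -29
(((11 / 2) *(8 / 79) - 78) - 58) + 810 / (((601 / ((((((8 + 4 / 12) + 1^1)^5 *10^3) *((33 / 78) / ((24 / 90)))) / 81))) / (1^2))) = 93467039672900 / 49995387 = 1869513.27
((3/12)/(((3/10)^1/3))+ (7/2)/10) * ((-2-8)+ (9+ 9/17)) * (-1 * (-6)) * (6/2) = -2052/85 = -24.14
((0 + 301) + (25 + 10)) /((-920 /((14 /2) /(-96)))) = 49 /1840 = 0.03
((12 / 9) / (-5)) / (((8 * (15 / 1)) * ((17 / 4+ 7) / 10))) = -4 / 2025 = -0.00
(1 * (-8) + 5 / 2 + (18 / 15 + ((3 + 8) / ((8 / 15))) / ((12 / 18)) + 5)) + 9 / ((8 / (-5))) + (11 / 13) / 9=244357 / 9360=26.11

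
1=1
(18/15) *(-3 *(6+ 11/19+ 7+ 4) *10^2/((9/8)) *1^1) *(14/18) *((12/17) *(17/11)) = -2992640/627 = -4772.95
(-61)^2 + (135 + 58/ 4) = 7741/ 2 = 3870.50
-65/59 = -1.10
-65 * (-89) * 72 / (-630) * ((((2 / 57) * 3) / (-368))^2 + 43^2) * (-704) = 1150444824137180 / 1336783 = 860607012.61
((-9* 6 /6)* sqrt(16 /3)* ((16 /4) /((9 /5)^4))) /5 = -2000* sqrt(3) /2187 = -1.58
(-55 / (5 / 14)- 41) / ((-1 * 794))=195 / 794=0.25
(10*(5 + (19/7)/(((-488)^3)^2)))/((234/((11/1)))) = 2888731361860357805/1229023888500588544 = 2.35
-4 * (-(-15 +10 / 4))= -50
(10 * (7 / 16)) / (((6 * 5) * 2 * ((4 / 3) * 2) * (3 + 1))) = 7 / 1024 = 0.01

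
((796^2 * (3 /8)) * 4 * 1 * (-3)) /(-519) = 950424 /173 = 5493.78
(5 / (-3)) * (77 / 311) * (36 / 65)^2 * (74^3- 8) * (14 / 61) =-188707470336 / 16030495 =-11771.78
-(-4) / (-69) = -4 / 69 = -0.06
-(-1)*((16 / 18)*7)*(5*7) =1960 / 9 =217.78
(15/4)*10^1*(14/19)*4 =110.53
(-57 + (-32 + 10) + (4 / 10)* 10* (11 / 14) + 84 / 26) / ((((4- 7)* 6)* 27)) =2203 / 14742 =0.15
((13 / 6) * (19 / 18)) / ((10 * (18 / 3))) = 247 / 6480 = 0.04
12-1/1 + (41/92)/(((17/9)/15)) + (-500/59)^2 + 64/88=5215253321/59887124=87.08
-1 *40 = -40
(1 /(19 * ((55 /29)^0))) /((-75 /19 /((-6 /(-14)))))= -1 /175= -0.01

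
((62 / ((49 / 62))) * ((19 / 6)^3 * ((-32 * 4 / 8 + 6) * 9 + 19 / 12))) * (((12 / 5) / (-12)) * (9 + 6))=6993580439 / 10584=660769.13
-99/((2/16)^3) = -50688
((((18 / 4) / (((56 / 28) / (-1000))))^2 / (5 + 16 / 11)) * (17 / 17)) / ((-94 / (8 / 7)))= -222750000 / 23359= -9535.94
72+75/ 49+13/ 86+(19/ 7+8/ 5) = 1643377/ 21070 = 78.00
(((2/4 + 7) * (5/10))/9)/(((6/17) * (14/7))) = 85/144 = 0.59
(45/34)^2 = 2025/1156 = 1.75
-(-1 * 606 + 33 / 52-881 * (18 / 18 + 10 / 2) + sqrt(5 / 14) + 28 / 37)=11333531 / 1924-sqrt(70) / 14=5890.01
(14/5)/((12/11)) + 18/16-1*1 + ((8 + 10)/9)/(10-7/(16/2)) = 25499/8760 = 2.91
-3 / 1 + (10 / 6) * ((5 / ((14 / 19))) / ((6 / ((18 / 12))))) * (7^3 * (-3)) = -23299 / 8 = -2912.38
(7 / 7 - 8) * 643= -4501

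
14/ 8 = 1.75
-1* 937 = -937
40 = 40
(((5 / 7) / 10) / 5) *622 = 311 / 35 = 8.89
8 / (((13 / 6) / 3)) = 144 / 13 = 11.08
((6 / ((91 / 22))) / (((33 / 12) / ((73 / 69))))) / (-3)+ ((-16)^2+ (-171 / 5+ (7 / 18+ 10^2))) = 60655681 / 188370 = 322.00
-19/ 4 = -4.75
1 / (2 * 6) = 1 / 12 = 0.08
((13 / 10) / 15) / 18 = 13 / 2700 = 0.00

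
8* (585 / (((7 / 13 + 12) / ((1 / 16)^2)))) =7605 / 5216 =1.46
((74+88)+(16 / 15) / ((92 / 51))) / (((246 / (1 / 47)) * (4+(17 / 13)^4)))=267016789 / 131477138475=0.00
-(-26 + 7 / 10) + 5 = 30.30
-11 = -11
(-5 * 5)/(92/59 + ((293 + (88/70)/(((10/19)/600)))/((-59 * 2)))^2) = -17056900/147062777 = -0.12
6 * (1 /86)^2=3 /3698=0.00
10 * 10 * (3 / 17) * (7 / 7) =300 / 17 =17.65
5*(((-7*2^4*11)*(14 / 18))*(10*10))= -4312000 / 9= -479111.11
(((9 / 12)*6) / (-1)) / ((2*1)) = -9 / 4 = -2.25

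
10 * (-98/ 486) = -490/ 243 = -2.02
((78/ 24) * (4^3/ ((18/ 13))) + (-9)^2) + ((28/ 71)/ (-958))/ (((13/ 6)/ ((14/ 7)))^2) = 11960573057/ 51727689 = 231.22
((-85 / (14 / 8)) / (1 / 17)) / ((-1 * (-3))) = -275.24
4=4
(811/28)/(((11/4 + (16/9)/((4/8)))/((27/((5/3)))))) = 591219/7945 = 74.41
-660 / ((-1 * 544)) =165 / 136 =1.21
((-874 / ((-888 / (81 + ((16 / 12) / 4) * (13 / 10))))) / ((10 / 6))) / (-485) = -1067591 / 10767000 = -0.10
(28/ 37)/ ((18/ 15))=70/ 111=0.63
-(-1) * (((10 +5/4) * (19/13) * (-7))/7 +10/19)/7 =-15725/6916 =-2.27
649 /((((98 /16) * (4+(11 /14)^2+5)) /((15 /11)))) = 5664 /377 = 15.02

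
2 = 2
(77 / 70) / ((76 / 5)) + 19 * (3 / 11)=8785 / 1672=5.25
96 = 96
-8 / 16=-0.50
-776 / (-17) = 776 / 17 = 45.65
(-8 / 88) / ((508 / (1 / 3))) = -1 / 16764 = -0.00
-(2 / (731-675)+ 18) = -505 / 28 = -18.04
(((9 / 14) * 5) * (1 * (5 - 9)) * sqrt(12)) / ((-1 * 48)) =15 * sqrt(3) / 28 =0.93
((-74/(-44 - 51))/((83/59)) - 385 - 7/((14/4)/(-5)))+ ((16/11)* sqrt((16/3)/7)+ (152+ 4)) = -1722449/7885+ 64* sqrt(21)/231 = -217.18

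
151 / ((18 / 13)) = 1963 / 18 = 109.06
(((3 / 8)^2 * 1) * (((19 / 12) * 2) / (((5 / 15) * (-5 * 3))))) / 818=-57 / 523520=-0.00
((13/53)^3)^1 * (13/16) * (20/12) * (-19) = -2713295/7146096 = -0.38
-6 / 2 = -3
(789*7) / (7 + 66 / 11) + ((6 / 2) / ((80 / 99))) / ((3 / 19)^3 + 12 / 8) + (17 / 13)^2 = 1534209613 / 3576040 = 429.02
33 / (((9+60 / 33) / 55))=19965 / 119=167.77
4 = 4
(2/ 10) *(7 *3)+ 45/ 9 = 46/ 5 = 9.20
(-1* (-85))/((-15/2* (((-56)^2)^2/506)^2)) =-1088153/36268991840256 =-0.00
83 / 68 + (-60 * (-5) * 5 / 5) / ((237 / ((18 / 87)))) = 230953 / 155788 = 1.48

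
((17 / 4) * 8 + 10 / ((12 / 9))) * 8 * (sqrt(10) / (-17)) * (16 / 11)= -5312 * sqrt(10) / 187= -89.83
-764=-764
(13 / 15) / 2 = 13 / 30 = 0.43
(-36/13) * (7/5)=-252/65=-3.88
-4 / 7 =-0.57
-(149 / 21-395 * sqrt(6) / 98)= -149 / 21+395 * sqrt(6) / 98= 2.78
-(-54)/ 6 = 9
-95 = -95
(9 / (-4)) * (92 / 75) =-2.76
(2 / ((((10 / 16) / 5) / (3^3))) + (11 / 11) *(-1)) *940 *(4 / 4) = 405140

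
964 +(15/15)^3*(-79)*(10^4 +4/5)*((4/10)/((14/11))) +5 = -247336.58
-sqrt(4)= -2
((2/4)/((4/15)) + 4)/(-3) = -47/24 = -1.96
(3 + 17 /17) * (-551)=-2204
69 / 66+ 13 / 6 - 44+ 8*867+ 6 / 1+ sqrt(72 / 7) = 6*sqrt(14) / 7+ 227740 / 33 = 6904.42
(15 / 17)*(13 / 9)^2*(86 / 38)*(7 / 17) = 254345 / 148257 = 1.72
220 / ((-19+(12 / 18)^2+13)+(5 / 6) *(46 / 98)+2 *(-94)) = -1.14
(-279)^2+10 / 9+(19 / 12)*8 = 700693 / 9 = 77854.78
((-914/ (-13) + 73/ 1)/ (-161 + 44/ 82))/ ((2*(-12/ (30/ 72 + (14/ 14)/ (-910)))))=2139667/ 138363680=0.02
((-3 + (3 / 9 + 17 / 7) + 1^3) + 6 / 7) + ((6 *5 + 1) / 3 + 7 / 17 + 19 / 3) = 2225 / 119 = 18.70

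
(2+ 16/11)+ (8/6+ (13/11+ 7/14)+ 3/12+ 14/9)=3277/396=8.28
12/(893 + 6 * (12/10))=60/4501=0.01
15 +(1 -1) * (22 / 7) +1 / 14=15.07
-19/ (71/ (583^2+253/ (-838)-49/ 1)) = -5410927673/ 59498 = -90943.02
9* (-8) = -72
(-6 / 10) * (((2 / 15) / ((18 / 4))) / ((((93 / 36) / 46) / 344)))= -253184 / 2325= -108.90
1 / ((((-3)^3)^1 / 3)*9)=-1 / 81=-0.01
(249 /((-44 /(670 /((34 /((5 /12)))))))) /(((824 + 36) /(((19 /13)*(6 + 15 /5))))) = -0.71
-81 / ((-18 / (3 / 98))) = 27 / 196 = 0.14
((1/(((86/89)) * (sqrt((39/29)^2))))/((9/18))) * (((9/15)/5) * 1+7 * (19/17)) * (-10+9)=-8713456/712725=-12.23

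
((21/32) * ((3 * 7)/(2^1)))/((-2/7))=-3087/128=-24.12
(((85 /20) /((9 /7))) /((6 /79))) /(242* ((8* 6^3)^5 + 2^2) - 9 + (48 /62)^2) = 9034361 /773946954308654460790056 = 0.00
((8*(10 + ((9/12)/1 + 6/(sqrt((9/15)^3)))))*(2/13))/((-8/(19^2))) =-7220*sqrt(15)/39 - 15523/26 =-1314.04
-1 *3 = -3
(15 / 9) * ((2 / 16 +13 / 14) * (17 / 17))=295 / 168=1.76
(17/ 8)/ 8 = 17/ 64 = 0.27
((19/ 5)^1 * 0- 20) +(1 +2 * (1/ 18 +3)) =-116/ 9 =-12.89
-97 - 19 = -116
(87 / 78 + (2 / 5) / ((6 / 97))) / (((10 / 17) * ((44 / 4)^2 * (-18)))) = -50269 / 8494200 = -0.01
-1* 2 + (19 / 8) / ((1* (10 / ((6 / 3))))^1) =-61 / 40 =-1.52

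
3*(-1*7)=-21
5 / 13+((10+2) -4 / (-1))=213 / 13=16.38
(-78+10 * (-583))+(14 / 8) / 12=-5907.85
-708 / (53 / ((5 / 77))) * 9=-31860 / 4081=-7.81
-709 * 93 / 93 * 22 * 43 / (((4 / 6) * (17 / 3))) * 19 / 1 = -57346047 / 17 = -3373296.88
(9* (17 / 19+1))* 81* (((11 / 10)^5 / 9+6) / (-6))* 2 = -1351335393 / 475000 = -2844.92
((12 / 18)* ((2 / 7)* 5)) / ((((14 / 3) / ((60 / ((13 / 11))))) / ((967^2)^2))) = 5770983490278600 / 637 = 9059628713153.22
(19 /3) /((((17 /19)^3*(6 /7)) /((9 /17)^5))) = 5985252567 /13951514882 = 0.43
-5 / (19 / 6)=-1.58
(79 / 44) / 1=1.80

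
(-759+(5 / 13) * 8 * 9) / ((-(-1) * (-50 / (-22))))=-104577 / 325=-321.78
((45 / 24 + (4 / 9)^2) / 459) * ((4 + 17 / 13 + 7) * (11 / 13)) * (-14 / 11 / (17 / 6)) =-0.02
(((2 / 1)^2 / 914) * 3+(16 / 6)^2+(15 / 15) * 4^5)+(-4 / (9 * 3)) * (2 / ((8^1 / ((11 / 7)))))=89056267 / 86373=1031.07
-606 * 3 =-1818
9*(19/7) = 171/7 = 24.43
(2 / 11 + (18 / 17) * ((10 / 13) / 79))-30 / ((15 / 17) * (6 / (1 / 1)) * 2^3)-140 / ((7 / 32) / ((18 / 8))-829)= -95537375281 / 275080232856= -0.35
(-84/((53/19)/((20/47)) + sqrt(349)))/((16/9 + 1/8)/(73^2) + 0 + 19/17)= 172879100231040/107418328315373-26372564467200 * sqrt(349)/107418328315373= -2.98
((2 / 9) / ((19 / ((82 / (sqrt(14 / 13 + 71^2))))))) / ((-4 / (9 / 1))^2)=123*sqrt(94679) / 553508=0.07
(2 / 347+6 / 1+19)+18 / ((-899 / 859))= 2435309 / 311953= 7.81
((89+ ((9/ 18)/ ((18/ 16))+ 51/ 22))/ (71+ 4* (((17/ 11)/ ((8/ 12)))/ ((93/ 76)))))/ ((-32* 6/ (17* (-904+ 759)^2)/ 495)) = -1076106.73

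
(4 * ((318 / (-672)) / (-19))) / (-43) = -53 / 22876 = -0.00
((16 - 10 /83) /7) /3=0.76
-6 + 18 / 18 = -5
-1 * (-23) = 23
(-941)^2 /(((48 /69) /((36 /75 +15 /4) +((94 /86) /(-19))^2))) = 5754812903233061 /1067982400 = 5388490.39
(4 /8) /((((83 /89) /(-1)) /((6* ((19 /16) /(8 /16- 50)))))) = 1691 /21912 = 0.08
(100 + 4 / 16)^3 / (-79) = -64481201 / 5056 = -12753.40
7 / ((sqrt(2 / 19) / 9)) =63* sqrt(38) / 2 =194.18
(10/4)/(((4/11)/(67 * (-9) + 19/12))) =-396935/96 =-4134.74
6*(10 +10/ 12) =65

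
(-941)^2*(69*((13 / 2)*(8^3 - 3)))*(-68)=-13745748364842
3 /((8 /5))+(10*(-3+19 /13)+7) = -677 /104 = -6.51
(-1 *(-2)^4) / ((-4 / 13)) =52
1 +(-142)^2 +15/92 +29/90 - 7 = 83456129/4140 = 20158.49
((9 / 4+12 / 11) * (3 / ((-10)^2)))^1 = 441 / 4400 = 0.10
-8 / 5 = -1.60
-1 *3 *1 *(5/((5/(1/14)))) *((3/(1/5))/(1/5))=-225/14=-16.07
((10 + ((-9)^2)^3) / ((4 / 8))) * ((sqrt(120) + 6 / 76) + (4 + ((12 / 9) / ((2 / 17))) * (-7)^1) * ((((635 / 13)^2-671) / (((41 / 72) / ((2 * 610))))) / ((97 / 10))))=-387314430827825348511 / 12770147 + 2125804 * sqrt(30)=-30329665127466.12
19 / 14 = 1.36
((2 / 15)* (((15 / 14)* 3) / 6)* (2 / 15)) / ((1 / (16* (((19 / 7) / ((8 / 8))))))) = 304 / 735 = 0.41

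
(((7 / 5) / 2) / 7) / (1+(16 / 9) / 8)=9 / 110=0.08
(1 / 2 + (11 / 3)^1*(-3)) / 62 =-0.17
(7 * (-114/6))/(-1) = 133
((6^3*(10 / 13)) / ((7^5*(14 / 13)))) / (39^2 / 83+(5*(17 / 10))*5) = 0.00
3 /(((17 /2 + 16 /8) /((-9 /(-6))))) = 3 /7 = 0.43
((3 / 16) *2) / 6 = 1 / 16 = 0.06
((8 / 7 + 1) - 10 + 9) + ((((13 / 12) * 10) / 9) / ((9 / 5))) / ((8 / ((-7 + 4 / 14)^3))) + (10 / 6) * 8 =-14437259 / 1333584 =-10.83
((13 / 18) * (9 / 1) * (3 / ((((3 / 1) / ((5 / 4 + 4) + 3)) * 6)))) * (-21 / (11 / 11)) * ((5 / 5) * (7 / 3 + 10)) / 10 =-231.48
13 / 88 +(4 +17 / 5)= 3321 / 440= 7.55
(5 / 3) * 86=430 / 3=143.33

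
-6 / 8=-3 / 4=-0.75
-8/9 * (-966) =2576/3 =858.67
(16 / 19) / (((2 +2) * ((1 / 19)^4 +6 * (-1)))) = -27436 / 781925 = -0.04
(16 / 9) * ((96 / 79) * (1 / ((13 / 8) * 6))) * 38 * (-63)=-544768 / 1027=-530.45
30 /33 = 10 /11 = 0.91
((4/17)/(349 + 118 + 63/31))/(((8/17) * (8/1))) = 31/232640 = 0.00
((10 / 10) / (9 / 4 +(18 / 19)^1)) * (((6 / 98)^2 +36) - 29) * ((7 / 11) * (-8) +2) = -43452544 / 6417873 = -6.77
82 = 82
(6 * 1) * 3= 18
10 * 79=790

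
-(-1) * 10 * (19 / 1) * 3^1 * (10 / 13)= 5700 / 13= 438.46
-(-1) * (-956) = -956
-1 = -1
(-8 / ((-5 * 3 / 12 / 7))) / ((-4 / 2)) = -112 / 5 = -22.40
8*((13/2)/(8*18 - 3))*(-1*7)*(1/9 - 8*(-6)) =-157612/1269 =-124.20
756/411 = 252/137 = 1.84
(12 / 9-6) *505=-7070 / 3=-2356.67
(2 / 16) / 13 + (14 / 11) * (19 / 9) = 27763 / 10296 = 2.70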